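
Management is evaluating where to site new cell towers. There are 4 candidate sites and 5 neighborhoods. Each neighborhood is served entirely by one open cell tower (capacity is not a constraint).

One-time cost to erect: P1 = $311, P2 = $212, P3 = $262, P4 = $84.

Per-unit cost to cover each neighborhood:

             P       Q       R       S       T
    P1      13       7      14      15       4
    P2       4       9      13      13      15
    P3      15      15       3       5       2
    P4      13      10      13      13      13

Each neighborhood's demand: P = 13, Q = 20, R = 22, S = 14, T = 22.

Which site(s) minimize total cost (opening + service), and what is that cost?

Open P2 and P3; minimum total cost 886.

For any fixed open set, each neighborhood goes to its cheapest open site; total = fixed + service.
{P2, P3}: P→P2 4·13=52, Q→P2 9·20=180, R→P3 3·22=66, S→P3 5·14=70, T→P3 2·22=44. Service 412; fixed 474; total 886.
{P3, P4}: P→P4 13·13=169, Q→P4 10·20=200, R→P3 3·22=66, S→P3 5·14=70, T→P3 2·22=44. Service 549; fixed 346; total 895.
{P3}: P→P3 15·13=195, Q→P3 15·20=300, R→P3 3·22=66, S→P3 5·14=70, T→P3 2·22=44. Service 675; fixed 262; total 937.
{P1, P2, P3, P4}: service 372 + fixed 869 = 1241
No other subset beats 886.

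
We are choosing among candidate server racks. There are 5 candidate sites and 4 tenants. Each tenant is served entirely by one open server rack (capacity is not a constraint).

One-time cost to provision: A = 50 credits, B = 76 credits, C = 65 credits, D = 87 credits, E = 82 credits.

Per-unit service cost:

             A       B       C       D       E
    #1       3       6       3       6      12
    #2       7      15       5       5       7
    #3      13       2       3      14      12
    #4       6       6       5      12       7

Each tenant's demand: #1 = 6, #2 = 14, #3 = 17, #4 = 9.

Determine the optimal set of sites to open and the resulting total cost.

Open C only; minimum total cost 249.

For any fixed open set, each tenant goes to its cheapest open site; total = fixed + service.
{C}: #1→C 3·6=18, #2→C 5·14=70, #3→C 3·17=51, #4→C 5·9=45. Service 184; fixed 65; total 249.
{A, C}: #1→A 3·6=18, #2→C 5·14=70, #3→C 3·17=51, #4→C 5·9=45. Service 184; fixed 115; total 299.
{B, C}: service 167 + fixed 141 = 308
{A, B, C, D, E}: #1→A 3·6=18, #2→C 5·14=70, #3→B 2·17=34, #4→C 5·9=45. Service 167; fixed 360; total 527.
No other subset beats 249.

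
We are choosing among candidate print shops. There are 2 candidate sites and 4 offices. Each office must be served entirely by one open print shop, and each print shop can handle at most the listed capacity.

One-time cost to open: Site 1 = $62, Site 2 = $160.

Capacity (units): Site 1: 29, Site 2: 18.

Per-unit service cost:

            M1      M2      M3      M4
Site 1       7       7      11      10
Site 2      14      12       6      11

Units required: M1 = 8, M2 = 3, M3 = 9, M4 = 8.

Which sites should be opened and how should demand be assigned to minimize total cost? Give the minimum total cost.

Open {Site 1}: M1→Site 1 7·8=56, M2→Site 1 7·3=21, M3→Site 1 11·9=99, M4→Site 1 10·8=80.
Loads: Site 1 carries 28/29. Service 256; fixed 62; total 318.
Next best feasible plan costs 433.

Minimum total cost: 318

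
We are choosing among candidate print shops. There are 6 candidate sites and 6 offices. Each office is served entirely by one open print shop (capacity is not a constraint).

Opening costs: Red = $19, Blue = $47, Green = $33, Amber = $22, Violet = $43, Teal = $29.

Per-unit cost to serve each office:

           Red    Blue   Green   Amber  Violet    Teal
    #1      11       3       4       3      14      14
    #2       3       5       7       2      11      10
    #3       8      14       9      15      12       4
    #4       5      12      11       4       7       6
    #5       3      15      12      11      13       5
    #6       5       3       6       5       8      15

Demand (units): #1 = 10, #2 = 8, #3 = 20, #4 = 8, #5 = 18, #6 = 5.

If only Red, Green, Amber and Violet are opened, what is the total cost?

Each office is assigned to its cheapest site among the open ones.
{Red, Green, Amber, Violet}: #1→Amber 3·10=30, #2→Amber 2·8=16, #3→Red 8·20=160, #4→Amber 4·8=32, #5→Red 3·18=54, #6→Red 5·5=25. Service 317; fixed 117; total 434.

Total cost: 434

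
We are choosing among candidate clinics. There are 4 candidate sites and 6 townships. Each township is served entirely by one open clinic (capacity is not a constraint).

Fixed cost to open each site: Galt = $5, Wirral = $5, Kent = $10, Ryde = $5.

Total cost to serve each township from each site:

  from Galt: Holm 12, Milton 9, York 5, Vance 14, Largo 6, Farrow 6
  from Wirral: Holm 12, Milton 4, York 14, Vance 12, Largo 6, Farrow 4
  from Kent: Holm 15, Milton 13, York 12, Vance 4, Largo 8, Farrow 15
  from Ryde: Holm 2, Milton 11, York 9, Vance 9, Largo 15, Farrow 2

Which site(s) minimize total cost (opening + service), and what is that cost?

For any fixed open set, each township goes to its cheapest open site; total = fixed + service.
{Wirral, Ryde}: Holm→Ryde 2, Milton→Wirral 4, York→Ryde 9, Vance→Ryde 9, Largo→Wirral 6, Farrow→Ryde 2. Service 32; fixed 10; total 42.
{Galt, Wirral, Ryde}: Holm→Ryde 2, Milton→Wirral 4, York→Galt 5, Vance→Ryde 9, Largo→Galt 6, Farrow→Ryde 2. Service 28; fixed 15; total 43.
{Galt, Ryde}: service 33 + fixed 10 = 43
{Galt, Wirral, Kent, Ryde}: service 23 + fixed 25 = 48
(All 15 nonempty subsets were checked; Wirral and Ryde is lowest.)

Open Wirral and Ryde; minimum total cost 42.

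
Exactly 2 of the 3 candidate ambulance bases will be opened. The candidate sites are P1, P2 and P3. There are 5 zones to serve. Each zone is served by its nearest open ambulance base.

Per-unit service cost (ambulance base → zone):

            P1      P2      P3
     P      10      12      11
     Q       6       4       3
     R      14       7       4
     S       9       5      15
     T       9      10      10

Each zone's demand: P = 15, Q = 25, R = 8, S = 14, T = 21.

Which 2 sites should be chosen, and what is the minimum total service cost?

With exactly 2 open, each zone uses its cheapest among the chosen.
{P2, P3}: P→P3 11·15=165, Q→P3 3·25=75, R→P3 4·8=32, S→P2 5·14=70, T→P2 10·21=210. Service cost 552.
{P1, P2}: service cost 565
{P1, P3}: service cost 572
Among all 3 size-2 choices, {P2, P3} is lowest.

Choose P2 and P3; total service cost 552.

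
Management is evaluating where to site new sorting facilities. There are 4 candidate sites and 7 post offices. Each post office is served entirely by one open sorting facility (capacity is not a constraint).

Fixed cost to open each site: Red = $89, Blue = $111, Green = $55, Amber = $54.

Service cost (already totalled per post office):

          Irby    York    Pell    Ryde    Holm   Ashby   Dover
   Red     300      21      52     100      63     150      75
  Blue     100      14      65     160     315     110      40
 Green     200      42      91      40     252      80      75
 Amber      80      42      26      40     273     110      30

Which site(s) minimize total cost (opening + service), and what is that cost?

Open Red and Amber; minimum total cost 513.

For any fixed open set, each post office goes to its cheapest open site; total = fixed + service.
{Red, Amber}: Irby→Amber 80, York→Red 21, Pell→Amber 26, Ryde→Amber 40, Holm→Red 63, Ashby→Amber 110, Dover→Amber 30. Service 370; fixed 143; total 513.
{Red, Green, Amber}: service 340 + fixed 198 = 538
{Red, Blue, Amber}: service 363 + fixed 254 = 617
{Red, Blue, Green, Amber}: service 333 + fixed 309 = 642
No other subset beats 513.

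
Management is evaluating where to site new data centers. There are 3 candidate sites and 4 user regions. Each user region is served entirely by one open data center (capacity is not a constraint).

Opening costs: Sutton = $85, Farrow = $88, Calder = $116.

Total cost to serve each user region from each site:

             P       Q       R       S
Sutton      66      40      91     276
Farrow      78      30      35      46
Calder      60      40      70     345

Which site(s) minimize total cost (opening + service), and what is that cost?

For any fixed open set, each user region goes to its cheapest open site; total = fixed + service.
{Farrow}: P→Farrow 78, Q→Farrow 30, R→Farrow 35, S→Farrow 46. Service 189; fixed 88; total 277.
{Sutton, Farrow}: service 177 + fixed 173 = 350
{Farrow, Calder}: P→Calder 60, Q→Farrow 30, R→Farrow 35, S→Farrow 46. Service 171; fixed 204; total 375.
{Sutton, Farrow, Calder}: service 171 + fixed 289 = 460
(All 7 nonempty subsets were checked; Farrow only is lowest.)

Open Farrow only; minimum total cost 277.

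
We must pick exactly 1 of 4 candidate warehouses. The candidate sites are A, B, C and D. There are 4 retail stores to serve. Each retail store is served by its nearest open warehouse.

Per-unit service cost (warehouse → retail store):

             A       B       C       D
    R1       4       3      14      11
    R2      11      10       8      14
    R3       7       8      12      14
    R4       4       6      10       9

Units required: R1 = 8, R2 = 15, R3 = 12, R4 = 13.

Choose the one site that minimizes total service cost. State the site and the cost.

With exactly 1 open, each retail store uses its cheapest among the chosen.
{A}: R1→A 4·8=32, R2→A 11·15=165, R3→A 7·12=84, R4→A 4·13=52. Service cost 333.
{B}: service cost 348
{C}: service cost 506
Among all 4 size-1 choices, {A} is lowest.

Choose A only; total service cost 333.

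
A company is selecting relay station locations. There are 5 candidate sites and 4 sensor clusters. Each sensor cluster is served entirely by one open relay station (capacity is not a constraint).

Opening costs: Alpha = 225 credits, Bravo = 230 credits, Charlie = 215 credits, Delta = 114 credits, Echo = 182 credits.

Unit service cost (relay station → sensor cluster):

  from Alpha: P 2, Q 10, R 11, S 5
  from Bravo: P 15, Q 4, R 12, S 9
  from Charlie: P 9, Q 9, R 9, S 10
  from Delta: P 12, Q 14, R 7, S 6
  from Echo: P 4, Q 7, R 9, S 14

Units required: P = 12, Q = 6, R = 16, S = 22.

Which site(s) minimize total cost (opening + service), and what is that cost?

For any fixed open set, each sensor cluster goes to its cheapest open site; total = fixed + service.
{Delta}: P→Delta 12·12=144, Q→Delta 14·6=84, R→Delta 7·16=112, S→Delta 6·22=132. Service 472; fixed 114; total 586.
{Alpha}: service 370 + fixed 225 = 595
{Delta, Echo}: service 334 + fixed 296 = 630
{Alpha, Bravo, Charlie, Delta, Echo}: service 270 + fixed 966 = 1236
No other subset beats 586.

Open Delta only; minimum total cost 586.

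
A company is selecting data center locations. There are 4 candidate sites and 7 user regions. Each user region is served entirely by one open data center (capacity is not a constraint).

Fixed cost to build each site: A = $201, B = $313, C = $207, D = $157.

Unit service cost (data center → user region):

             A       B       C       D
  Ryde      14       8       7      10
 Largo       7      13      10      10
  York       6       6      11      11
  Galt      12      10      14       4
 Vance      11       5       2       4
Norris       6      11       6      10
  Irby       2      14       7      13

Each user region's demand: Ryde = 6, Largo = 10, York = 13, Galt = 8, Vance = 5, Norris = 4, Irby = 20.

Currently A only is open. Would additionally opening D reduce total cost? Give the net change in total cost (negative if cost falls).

Current service cost with {A}: 447.
Adding D: each user region re-picks its cheapest; new service cost 324, saving 123.
Extra fixed cost: 157. Net change = 157 − 123 = 34.
(Totals: 648 → 682.)

No — net change +34 (cost rises by 34).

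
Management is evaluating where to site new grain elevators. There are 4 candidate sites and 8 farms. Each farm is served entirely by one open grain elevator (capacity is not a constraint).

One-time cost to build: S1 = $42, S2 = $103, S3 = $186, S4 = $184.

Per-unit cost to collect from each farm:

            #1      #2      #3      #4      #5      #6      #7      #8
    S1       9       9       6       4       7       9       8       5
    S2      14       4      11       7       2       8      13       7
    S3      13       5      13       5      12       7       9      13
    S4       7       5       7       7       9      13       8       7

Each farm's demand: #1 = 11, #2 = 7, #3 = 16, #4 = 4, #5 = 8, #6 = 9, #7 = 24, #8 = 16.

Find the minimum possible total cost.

For any fixed open set, each farm goes to its cheapest open site; total = fixed + service.
{S1}: #1→S1 9·11=99, #2→S1 9·7=63, #3→S1 6·16=96, #4→S1 4·4=16, #5→S1 7·8=56, #6→S1 9·9=81, #7→S1 8·24=192, #8→S1 5·16=80. Service 683; fixed 42; total 725.
{S1, S2}: #1→S1 9·11=99, #2→S2 4·7=28, #3→S1 6·16=96, #4→S1 4·4=16, #5→S2 2·8=16, #6→S2 8·9=72, #7→S1 8·24=192, #8→S1 5·16=80. Service 599; fixed 145; total 744.
{S1, S4}: service 633 + fixed 226 = 859
{S1, S2, S3, S4}: service 568 + fixed 515 = 1083
No other subset beats 725.

Minimum total cost: 725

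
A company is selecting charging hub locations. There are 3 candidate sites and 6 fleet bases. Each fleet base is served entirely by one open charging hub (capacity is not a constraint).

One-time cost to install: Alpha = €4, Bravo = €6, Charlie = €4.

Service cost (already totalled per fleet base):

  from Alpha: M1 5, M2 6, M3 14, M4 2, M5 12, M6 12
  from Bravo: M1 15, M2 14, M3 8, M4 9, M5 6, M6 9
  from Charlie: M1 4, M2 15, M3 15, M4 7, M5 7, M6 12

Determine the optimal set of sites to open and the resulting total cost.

For any fixed open set, each fleet base goes to its cheapest open site; total = fixed + service.
{Alpha, Bravo}: M1→Alpha 5, M2→Alpha 6, M3→Bravo 8, M4→Alpha 2, M5→Bravo 6, M6→Bravo 9. Service 36; fixed 10; total 46.
{Alpha, Bravo, Charlie}: M1→Charlie 4, M2→Alpha 6, M3→Bravo 8, M4→Alpha 2, M5→Bravo 6, M6→Bravo 9. Service 35; fixed 14; total 49.
{Alpha, Charlie}: service 45 + fixed 8 = 53
{Alpha}: service 51 + fixed 4 = 55
No other subset beats 46.

Open Alpha and Bravo; minimum total cost 46.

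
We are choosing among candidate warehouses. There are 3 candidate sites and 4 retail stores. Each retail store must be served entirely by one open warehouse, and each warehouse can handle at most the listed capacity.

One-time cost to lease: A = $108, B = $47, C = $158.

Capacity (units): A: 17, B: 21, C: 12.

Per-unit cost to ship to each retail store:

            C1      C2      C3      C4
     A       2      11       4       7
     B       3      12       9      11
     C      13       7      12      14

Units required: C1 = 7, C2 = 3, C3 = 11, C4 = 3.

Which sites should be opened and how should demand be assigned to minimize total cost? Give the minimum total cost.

Open {A, B}: C1→B 3·7=21, C2→A 11·3=33, C3→A 4·11=44, C4→A 7·3=21.
Loads: A carries 17/17, B carries 7/21. Service 119; fixed 155; total 274.
Next best feasible plan costs 277.

Minimum total cost: 274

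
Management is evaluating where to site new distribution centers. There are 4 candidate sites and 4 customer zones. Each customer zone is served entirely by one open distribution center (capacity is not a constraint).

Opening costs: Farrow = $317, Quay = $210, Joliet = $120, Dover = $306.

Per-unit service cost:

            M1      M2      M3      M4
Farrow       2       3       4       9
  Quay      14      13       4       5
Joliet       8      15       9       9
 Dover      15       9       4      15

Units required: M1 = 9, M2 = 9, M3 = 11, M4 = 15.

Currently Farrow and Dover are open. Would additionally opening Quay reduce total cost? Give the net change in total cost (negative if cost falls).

No — net change +150 (cost rises by 150).

Current service cost with {Farrow, Dover}: 224.
Adding Quay: each customer zone re-picks its cheapest; new service cost 164, saving 60.
Extra fixed cost: 210. Net change = 210 − 60 = 150.
(Totals: 847 → 997.)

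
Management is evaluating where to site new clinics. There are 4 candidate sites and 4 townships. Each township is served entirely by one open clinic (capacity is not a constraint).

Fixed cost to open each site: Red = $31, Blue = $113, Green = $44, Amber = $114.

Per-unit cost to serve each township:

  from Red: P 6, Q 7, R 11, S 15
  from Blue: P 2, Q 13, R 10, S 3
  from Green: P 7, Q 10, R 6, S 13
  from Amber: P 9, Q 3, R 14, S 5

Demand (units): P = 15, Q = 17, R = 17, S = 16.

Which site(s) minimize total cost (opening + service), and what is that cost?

For any fixed open set, each township goes to its cheapest open site; total = fixed + service.
{Red, Blue, Green}: P→Blue 2·15=30, Q→Red 7·17=119, R→Green 6·17=102, S→Blue 3·16=48. Service 299; fixed 188; total 487.
{Green, Amber}: service 338 + fixed 158 = 496
{Blue, Green, Amber}: P→Blue 2·15=30, Q→Amber 3·17=51, R→Green 6·17=102, S→Blue 3·16=48. Service 231; fixed 271; total 502.
{Red, Blue, Green, Amber}: service 231 + fixed 302 = 533
No other subset beats 487.

Open Red, Blue and Green; minimum total cost 487.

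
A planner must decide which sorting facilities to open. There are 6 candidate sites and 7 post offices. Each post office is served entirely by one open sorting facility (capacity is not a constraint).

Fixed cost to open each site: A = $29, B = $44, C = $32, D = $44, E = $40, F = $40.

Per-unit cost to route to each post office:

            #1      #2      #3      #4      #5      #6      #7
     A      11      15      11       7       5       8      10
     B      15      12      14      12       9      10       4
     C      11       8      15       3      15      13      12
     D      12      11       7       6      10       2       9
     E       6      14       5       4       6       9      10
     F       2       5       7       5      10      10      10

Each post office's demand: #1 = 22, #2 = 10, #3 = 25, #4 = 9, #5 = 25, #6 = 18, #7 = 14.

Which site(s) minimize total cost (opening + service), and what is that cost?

For any fixed open set, each post office goes to its cheapest open site; total = fixed + service.
{B, D, E, F}: #1→F 2·22=44, #2→F 5·10=50, #3→E 5·25=125, #4→E 4·9=36, #5→E 6·25=150, #6→D 2·18=36, #7→B 4·14=56. Service 497; fixed 168; total 665.
{A, B, D, E, F}: service 472 + fixed 197 = 669
{A, B, D, F}: service 531 + fixed 157 = 688
{A, B, C, D, E, F}: service 463 + fixed 229 = 692
No other subset beats 665.

Open B, D, E and F; minimum total cost 665.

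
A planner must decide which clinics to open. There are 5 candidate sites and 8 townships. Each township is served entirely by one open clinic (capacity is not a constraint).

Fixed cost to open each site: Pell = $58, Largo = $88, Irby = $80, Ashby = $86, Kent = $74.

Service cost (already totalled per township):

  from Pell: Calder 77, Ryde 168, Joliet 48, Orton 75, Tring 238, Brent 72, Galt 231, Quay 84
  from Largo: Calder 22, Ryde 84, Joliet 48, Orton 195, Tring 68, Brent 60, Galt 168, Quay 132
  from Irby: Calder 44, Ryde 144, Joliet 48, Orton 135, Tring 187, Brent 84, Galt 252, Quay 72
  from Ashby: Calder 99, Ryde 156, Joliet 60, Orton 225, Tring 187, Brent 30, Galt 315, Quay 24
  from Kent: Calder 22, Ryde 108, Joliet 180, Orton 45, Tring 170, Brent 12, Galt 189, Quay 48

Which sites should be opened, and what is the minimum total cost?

For any fixed open set, each township goes to its cheapest open site; total = fixed + service.
{Largo, Kent}: Calder→Largo 22, Ryde→Largo 84, Joliet→Largo 48, Orton→Kent 45, Tring→Largo 68, Brent→Kent 12, Galt→Largo 168, Quay→Kent 48. Service 495; fixed 162; total 657.
{Pell, Largo, Kent}: Calder→Largo 22, Ryde→Largo 84, Joliet→Pell 48, Orton→Kent 45, Tring→Largo 68, Brent→Kent 12, Galt→Largo 168, Quay→Kent 48. Service 495; fixed 220; total 715.
{Largo, Ashby, Kent}: Calder→Largo 22, Ryde→Largo 84, Joliet→Largo 48, Orton→Kent 45, Tring→Largo 68, Brent→Kent 12, Galt→Largo 168, Quay→Ashby 24. Service 471; fixed 248; total 719.
{Pell, Largo, Irby, Ashby, Kent}: Calder→Largo 22, Ryde→Largo 84, Joliet→Pell 48, Orton→Kent 45, Tring→Largo 68, Brent→Kent 12, Galt→Largo 168, Quay→Ashby 24. Service 471; fixed 386; total 857.
No other subset beats 657.

Open Largo and Kent; minimum total cost 657.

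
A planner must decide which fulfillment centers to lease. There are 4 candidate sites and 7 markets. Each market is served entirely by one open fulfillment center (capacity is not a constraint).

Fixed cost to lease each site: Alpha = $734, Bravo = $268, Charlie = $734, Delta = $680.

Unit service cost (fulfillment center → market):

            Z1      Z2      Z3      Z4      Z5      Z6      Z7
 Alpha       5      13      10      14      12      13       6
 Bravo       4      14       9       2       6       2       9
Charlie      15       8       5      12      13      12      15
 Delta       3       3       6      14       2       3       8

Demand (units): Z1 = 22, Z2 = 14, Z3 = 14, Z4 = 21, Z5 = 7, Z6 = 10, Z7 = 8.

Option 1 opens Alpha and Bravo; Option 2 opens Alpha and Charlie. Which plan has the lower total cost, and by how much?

Option 1: {Alpha, Bravo}: Z1→Bravo 4·22=88, Z2→Alpha 13·14=182, Z3→Bravo 9·14=126, Z4→Bravo 2·21=42, Z5→Bravo 6·7=42, Z6→Bravo 2·10=20, Z7→Alpha 6·8=48. Service 548; fixed 1002; total 1550.
Option 2: {Alpha, Charlie}: Z1→Alpha 5·22=110, Z2→Charlie 8·14=112, Z3→Charlie 5·14=70, Z4→Charlie 12·21=252, Z5→Alpha 12·7=84, Z6→Charlie 12·10=120, Z7→Alpha 6·8=48. Service 796; fixed 1468; total 2264.
Difference: |1550 − 2264| = 714.

Option 1 is cheaper by 714.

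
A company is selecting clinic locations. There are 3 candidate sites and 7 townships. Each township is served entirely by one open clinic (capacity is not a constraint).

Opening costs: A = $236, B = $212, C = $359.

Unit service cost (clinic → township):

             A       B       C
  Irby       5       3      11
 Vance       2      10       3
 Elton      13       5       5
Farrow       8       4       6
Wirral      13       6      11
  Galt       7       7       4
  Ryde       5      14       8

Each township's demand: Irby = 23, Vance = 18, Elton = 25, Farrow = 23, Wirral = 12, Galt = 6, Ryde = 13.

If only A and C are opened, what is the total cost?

Each township is assigned to its cheapest site among the open ones.
{A, C}: Irby→A 5·23=115, Vance→A 2·18=36, Elton→C 5·25=125, Farrow→C 6·23=138, Wirral→C 11·12=132, Galt→C 4·6=24, Ryde→A 5·13=65. Service 635; fixed 595; total 1230.

Total cost: 1230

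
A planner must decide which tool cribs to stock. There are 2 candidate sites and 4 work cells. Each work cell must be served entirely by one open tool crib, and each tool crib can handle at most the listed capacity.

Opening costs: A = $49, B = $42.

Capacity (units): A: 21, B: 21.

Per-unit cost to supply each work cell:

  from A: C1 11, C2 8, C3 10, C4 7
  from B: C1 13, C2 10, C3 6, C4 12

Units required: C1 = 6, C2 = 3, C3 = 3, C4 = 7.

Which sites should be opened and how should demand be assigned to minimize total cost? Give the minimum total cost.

Open {A}: C1→A 11·6=66, C2→A 8·3=24, C3→A 10·3=30, C4→A 7·7=49.
Loads: A carries 19/21. Service 169; fixed 49; total 218.
Next best feasible plan costs 248.

Minimum total cost: 218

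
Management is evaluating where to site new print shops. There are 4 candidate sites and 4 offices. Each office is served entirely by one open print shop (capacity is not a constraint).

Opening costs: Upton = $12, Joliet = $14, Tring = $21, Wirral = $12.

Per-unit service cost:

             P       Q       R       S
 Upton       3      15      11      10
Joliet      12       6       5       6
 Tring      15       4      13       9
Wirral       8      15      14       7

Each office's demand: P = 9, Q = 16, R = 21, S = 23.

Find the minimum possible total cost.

Minimum total cost: 381

For any fixed open set, each office goes to its cheapest open site; total = fixed + service.
{Upton, Joliet, Tring}: P→Upton 3·9=27, Q→Tring 4·16=64, R→Joliet 5·21=105, S→Joliet 6·23=138. Service 334; fixed 47; total 381.
{Upton, Joliet}: P→Upton 3·9=27, Q→Joliet 6·16=96, R→Joliet 5·21=105, S→Joliet 6·23=138. Service 366; fixed 26; total 392.
{Upton, Joliet, Tring, Wirral}: P→Upton 3·9=27, Q→Tring 4·16=64, R→Joliet 5·21=105, S→Joliet 6·23=138. Service 334; fixed 59; total 393.
{Upton}: service 728 + fixed 12 = 740
No other subset beats 381.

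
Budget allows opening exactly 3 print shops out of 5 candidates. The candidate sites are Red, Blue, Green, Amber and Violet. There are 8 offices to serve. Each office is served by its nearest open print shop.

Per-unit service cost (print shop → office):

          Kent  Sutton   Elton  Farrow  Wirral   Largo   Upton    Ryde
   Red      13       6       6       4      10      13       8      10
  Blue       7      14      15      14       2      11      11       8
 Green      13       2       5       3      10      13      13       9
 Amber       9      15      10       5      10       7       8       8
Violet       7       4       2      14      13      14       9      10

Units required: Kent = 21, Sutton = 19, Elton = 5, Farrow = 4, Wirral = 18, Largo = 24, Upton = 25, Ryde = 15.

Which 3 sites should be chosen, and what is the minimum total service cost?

Choose Blue, Green and Amber; total service cost 746.

With exactly 3 open, each office uses its cheapest among the chosen.
{Blue, Green, Amber}: Kent→Blue 7·21=147, Sutton→Green 2·19=38, Elton→Green 5·5=25, Farrow→Green 3·4=12, Wirral→Blue 2·18=36, Largo→Amber 7·24=168, Upton→Amber 8·25=200, Ryde→Blue 8·15=120. Service cost 746.
{Blue, Amber, Violet}: service cost 777
{Red, Blue, Amber}: service cost 831
Among all 10 size-3 choices, {Blue, Green, Amber} is lowest.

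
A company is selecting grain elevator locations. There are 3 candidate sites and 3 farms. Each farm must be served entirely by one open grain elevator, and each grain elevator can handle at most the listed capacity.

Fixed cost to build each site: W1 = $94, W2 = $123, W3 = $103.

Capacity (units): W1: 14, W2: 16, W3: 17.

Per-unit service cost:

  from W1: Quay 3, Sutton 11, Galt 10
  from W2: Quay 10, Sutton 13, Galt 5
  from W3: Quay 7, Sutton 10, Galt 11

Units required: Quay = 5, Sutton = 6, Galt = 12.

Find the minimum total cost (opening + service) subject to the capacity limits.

Open {W1, W2}: Quay→W1 3·5=15, Sutton→W1 11·6=66, Galt→W2 5·12=60.
Loads: W1 carries 11/14, W2 carries 12/16. Service 141; fixed 217; total 358.
Next best feasible plan costs 381.

Minimum total cost: 358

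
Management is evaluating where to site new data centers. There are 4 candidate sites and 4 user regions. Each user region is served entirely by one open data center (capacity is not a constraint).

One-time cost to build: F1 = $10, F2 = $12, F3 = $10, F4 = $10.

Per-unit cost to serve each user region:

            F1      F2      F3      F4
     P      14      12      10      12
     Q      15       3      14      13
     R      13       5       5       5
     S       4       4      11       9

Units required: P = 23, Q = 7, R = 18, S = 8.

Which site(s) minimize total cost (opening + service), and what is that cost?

For any fixed open set, each user region goes to its cheapest open site; total = fixed + service.
{F2, F3}: P→F3 10·23=230, Q→F2 3·7=21, R→F2 5·18=90, S→F2 4·8=32. Service 373; fixed 22; total 395.
{F1, F2, F3}: service 373 + fixed 32 = 405
{F2, F3, F4}: P→F3 10·23=230, Q→F2 3·7=21, R→F2 5·18=90, S→F2 4·8=32. Service 373; fixed 32; total 405.
{F1, F2, F3, F4}: service 373 + fixed 42 = 415
No other subset beats 395.

Open F2 and F3; minimum total cost 395.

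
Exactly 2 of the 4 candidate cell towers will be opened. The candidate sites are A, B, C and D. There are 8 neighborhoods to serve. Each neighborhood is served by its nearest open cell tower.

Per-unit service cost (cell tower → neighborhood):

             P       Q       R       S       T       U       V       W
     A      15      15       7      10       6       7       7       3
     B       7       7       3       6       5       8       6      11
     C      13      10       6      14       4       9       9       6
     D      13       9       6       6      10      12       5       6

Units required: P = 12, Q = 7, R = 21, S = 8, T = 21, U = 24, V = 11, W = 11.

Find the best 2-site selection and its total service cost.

With exactly 2 open, each neighborhood uses its cheapest among the chosen.
{A, B}: P→B 7·12=84, Q→B 7·7=49, R→B 3·21=63, S→B 6·8=48, T→B 5·21=105, U→A 7·24=168, V→B 6·11=66, W→A 3·11=33. Service cost 616.
{B, C}: service cost 652
{B, D}: service cost 662
Among all 6 size-2 choices, {A, B} is lowest.

Choose A and B; total service cost 616.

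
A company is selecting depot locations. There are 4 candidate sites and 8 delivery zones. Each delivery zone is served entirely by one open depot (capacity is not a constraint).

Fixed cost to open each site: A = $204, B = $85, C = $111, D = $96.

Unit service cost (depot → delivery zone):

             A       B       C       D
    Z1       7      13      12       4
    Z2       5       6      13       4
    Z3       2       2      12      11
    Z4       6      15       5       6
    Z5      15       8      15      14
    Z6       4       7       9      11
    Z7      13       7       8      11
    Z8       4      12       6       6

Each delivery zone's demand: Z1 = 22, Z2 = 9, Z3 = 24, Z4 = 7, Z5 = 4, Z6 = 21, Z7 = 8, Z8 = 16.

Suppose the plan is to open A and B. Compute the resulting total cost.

Total cost: 814

Each delivery zone is assigned to its cheapest site among the open ones.
{A, B}: Z1→A 7·22=154, Z2→A 5·9=45, Z3→A 2·24=48, Z4→A 6·7=42, Z5→B 8·4=32, Z6→A 4·21=84, Z7→B 7·8=56, Z8→A 4·16=64. Service 525; fixed 289; total 814.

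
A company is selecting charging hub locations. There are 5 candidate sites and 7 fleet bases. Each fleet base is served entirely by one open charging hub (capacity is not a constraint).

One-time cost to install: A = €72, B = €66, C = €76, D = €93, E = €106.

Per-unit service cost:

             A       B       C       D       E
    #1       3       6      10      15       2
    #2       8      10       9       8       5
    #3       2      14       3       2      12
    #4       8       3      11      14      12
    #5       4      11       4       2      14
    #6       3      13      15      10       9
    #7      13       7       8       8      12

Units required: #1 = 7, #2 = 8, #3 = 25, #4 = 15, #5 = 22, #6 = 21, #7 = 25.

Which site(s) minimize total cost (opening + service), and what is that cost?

Open A and B; minimum total cost 644.

For any fixed open set, each fleet base goes to its cheapest open site; total = fixed + service.
{A, B}: #1→A 3·7=21, #2→A 8·8=64, #3→A 2·25=50, #4→B 3·15=45, #5→A 4·22=88, #6→A 3·21=63, #7→B 7·25=175. Service 506; fixed 138; total 644.
{A, B, D}: #1→A 3·7=21, #2→A 8·8=64, #3→A 2·25=50, #4→B 3·15=45, #5→D 2·22=44, #6→A 3·21=63, #7→B 7·25=175. Service 462; fixed 231; total 693.
{A, B, E}: #1→E 2·7=14, #2→E 5·8=40, #3→A 2·25=50, #4→B 3·15=45, #5→A 4·22=88, #6→A 3·21=63, #7→B 7·25=175. Service 475; fixed 244; total 719.
{A, B, C, D, E}: service 431 + fixed 413 = 844
No other subset beats 644.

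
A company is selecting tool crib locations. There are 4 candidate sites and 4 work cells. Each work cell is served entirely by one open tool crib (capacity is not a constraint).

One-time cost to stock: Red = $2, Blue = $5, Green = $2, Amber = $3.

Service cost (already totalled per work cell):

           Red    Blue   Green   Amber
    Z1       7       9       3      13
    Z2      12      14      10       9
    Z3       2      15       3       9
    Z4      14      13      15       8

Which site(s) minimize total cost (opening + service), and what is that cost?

Open Green and Amber; minimum total cost 28.

For any fixed open set, each work cell goes to its cheapest open site; total = fixed + service.
{Green, Amber}: Z1→Green 3, Z2→Amber 9, Z3→Green 3, Z4→Amber 8. Service 23; fixed 5; total 28.
{Red, Green, Amber}: service 22 + fixed 7 = 29
{Red, Amber}: service 26 + fixed 5 = 31
{Red, Blue, Green, Amber}: service 22 + fixed 12 = 34
No other subset beats 28.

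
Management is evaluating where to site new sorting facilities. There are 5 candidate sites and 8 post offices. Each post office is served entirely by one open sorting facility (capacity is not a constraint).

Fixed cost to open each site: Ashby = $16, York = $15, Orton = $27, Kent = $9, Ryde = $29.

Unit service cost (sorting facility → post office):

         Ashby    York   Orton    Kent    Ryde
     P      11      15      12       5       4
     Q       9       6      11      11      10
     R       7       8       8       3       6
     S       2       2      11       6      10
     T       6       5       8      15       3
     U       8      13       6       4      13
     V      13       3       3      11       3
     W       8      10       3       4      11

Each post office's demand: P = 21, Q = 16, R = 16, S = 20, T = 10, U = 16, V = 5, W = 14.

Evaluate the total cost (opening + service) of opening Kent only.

Each post office is assigned to its cheapest site among the open ones.
{Kent}: P→Kent 5·21=105, Q→Kent 11·16=176, R→Kent 3·16=48, S→Kent 6·20=120, T→Kent 15·10=150, U→Kent 4·16=64, V→Kent 11·5=55, W→Kent 4·14=56. Service 774; fixed 9; total 783.

Total cost: 783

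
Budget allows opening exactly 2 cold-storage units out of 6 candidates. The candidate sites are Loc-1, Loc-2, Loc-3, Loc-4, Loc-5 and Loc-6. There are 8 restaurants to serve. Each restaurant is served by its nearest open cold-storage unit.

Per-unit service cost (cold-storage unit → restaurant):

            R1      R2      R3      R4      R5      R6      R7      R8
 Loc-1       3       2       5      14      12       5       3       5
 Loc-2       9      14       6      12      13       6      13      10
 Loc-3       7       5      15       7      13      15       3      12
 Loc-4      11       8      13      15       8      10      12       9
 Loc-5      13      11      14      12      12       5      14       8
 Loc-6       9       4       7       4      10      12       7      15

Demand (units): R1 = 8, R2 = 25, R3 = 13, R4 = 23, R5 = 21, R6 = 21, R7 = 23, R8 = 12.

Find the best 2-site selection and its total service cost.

Choose Loc-1 and Loc-6; total service cost 675.

With exactly 2 open, each restaurant uses its cheapest among the chosen.
{Loc-1, Loc-6}: R1→Loc-1 3·8=24, R2→Loc-1 2·25=50, R3→Loc-1 5·13=65, R4→Loc-6 4·23=92, R5→Loc-6 10·21=210, R6→Loc-1 5·21=105, R7→Loc-1 3·23=69, R8→Loc-1 5·12=60. Service cost 675.
{Loc-1, Loc-3}: service cost 786
{Loc-1, Loc-4}: service cost 863
Among all 15 size-2 choices, {Loc-1, Loc-6} is lowest.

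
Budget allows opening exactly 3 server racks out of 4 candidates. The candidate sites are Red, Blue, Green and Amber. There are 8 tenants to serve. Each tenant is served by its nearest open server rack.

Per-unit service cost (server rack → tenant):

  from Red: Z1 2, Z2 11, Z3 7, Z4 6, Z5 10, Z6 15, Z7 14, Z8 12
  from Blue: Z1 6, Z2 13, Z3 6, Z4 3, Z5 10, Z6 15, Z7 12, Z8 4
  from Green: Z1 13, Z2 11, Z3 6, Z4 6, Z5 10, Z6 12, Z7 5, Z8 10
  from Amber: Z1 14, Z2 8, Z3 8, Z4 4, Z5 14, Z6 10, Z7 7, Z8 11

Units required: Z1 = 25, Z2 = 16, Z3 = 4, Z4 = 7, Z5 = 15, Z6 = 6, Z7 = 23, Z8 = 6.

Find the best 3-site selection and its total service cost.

Choose Red, Green and Amber; total service cost 615.

With exactly 3 open, each tenant uses its cheapest among the chosen.
{Red, Green, Amber}: Z1→Red 2·25=50, Z2→Amber 8·16=128, Z3→Green 6·4=24, Z4→Amber 4·7=28, Z5→Red 10·15=150, Z6→Amber 10·6=60, Z7→Green 5·23=115, Z8→Green 10·6=60. Service cost 615.
{Red, Blue, Amber}: service cost 618
{Red, Blue, Green}: service cost 632
Among all 4 size-3 choices, {Red, Green, Amber} is lowest.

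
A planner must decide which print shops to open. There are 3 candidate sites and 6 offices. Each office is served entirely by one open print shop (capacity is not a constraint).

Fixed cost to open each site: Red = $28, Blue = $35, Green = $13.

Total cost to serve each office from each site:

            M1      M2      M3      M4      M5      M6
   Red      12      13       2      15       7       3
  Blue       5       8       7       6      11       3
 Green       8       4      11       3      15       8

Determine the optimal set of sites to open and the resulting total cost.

Open Green only; minimum total cost 62.

For any fixed open set, each office goes to its cheapest open site; total = fixed + service.
{Green}: M1→Green 8, M2→Green 4, M3→Green 11, M4→Green 3, M5→Green 15, M6→Green 8. Service 49; fixed 13; total 62.
{Red, Green}: M1→Green 8, M2→Green 4, M3→Red 2, M4→Green 3, M5→Red 7, M6→Red 3. Service 27; fixed 41; total 68.
{Blue}: service 40 + fixed 35 = 75
{Red, Blue, Green}: service 24 + fixed 76 = 100
No other subset beats 62.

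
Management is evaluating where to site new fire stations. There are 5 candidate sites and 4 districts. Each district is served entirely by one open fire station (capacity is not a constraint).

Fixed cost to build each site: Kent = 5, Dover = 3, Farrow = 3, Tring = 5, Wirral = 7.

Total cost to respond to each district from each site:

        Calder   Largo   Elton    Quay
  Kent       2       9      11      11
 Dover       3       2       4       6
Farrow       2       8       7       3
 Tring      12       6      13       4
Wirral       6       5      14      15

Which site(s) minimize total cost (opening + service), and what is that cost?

For any fixed open set, each district goes to its cheapest open site; total = fixed + service.
{Dover, Farrow}: Calder→Farrow 2, Largo→Dover 2, Elton→Dover 4, Quay→Farrow 3. Service 11; fixed 6; total 17.
{Dover}: service 15 + fixed 3 = 18
{Dover, Tring}: service 13 + fixed 8 = 21
{Kent, Dover, Farrow, Tring, Wirral}: service 11 + fixed 23 = 34
No other subset beats 17.

Open Dover and Farrow; minimum total cost 17.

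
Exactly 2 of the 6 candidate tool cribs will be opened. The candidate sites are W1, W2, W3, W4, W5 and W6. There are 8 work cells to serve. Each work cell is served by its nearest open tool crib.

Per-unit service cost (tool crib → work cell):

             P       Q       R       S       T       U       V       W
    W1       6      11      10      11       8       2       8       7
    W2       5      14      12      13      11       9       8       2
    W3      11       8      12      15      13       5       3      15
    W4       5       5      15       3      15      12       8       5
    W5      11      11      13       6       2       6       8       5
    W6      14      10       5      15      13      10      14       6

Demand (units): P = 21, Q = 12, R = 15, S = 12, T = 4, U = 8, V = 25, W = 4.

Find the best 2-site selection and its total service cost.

With exactly 2 open, each work cell uses its cheapest among the chosen.
{W3, W4}: P→W4 5·21=105, Q→W4 5·12=60, R→W3 12·15=180, S→W4 3·12=36, T→W3 13·4=52, U→W3 5·8=40, V→W3 3·25=75, W→W4 5·4=20. Service cost 568.
{W1, W4}: service cost 619
{W4, W6}: service cost 628
Among all 15 size-2 choices, {W3, W4} is lowest.

Choose W3 and W4; total service cost 568.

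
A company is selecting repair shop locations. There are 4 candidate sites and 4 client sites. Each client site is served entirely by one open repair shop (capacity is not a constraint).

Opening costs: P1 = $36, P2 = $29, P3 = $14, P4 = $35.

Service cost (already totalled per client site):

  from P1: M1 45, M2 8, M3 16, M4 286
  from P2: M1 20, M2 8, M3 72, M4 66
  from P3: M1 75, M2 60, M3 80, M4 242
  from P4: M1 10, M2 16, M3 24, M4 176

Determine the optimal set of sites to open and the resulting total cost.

Open P2 and P4; minimum total cost 172.

For any fixed open set, each client site goes to its cheapest open site; total = fixed + service.
{P2, P4}: M1→P4 10, M2→P2 8, M3→P4 24, M4→P2 66. Service 108; fixed 64; total 172.
{P1, P2}: service 110 + fixed 65 = 175
{P2, P3, P4}: M1→P4 10, M2→P2 8, M3→P4 24, M4→P2 66. Service 108; fixed 78; total 186.
{P1, P2, P3, P4}: service 100 + fixed 114 = 214
(All 15 nonempty subsets were checked; P2 and P4 is lowest.)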